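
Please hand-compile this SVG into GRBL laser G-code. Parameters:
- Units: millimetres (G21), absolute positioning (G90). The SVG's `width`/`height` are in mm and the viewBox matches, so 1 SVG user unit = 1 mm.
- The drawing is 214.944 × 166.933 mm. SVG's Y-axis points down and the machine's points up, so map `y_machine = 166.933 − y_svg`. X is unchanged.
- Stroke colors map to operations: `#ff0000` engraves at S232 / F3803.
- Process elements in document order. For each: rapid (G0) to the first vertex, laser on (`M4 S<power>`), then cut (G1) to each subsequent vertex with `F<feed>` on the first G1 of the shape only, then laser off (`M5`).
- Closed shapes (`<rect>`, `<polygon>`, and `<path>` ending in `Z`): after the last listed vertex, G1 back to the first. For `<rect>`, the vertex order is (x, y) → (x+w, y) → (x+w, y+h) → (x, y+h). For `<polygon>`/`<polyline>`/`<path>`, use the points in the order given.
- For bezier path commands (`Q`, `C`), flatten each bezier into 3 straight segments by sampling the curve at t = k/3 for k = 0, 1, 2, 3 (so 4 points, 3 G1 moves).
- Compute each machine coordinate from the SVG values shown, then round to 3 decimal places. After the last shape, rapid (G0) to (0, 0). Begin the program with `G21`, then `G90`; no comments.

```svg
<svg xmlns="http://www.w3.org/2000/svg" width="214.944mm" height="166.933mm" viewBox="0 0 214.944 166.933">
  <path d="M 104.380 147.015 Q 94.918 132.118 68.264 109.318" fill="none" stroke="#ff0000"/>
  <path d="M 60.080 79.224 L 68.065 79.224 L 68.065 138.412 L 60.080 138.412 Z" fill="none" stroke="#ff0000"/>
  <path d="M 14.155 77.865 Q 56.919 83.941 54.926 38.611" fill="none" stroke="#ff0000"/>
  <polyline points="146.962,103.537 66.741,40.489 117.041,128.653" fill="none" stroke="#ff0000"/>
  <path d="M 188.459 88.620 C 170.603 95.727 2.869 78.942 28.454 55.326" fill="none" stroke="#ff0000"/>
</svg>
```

G21
G90
G0 X104.380 Y19.918
M4 S232
G1 X96.162 Y30.727 F3803
G1 X84.123 Y43.293
G1 X68.264 Y57.615
M5
G0 X60.080 Y87.709
M4 S232
G1 X68.065 Y87.709 F3803
G1 X68.065 Y28.521
G1 X60.080 Y28.521
G1 X60.080 Y87.709
M5
G0 X14.155 Y89.068
M4 S232
G1 X37.691 Y90.729 F3803
G1 X51.282 Y103.814
G1 X54.926 Y128.322
M5
G0 X146.962 Y63.396
M4 S232
G1 X66.741 Y126.444 F3803
G1 X117.041 Y38.280
M5
G0 X188.459 Y78.313
M4 S232
G1 X133.355 Y78.538 F3803
G1 X54.598 Y90.900
G1 X28.454 Y111.607
M5
G0 X0.000 Y0.000

viewBox `0 0 214.944 166.933` with mm width/height → 1 unit = 1 mm. Flip: y_m = 166.933 − y_svg.

**Shape 1** — `<path>` quadratic bezier, stroke `#ff0000` → engrave (S232, F3803). Control points (SVG): P0=(104.380,147.015), P1=(94.918,132.118), P2=(68.264,109.318); sampled at t=k/3. Machine vertices: (104.380,19.918) → (96.162,30.727) → (84.123,43.293) → (68.264,57.615). Open path.

**Shape 2** — `<path>` rectangle, stroke `#ff0000` → engrave (S232, F3803). Machine vertices: (60.080,87.709) → (68.065,87.709) → (68.065,28.521) → (60.080,28.521) → (60.080,87.709). Closed: final G1 returns to the first vertex.

**Shape 3** — `<path>` quadratic bezier, stroke `#ff0000` → engrave (S232, F3803). Control points (SVG): P0=(14.155,77.865), P1=(56.919,83.941), P2=(54.926,38.611); sampled at t=k/3. Machine vertices: (14.155,89.068) → (37.691,90.729) → (51.282,103.814) → (54.926,128.322). Open path.

**Shape 4** — `<polyline>` open polyline, stroke `#ff0000` → engrave (S232, F3803). Machine vertices: (146.962,63.396) → (66.741,126.444) → (117.041,38.280). Open path.

**Shape 5** — `<path>` cubic bezier, stroke `#ff0000` → engrave (S232, F3803). Control points (SVG): P0=(188.459,88.620), P1=(170.603,95.727), P2=(2.869,78.942), P3=(28.454,55.326); sampled at t=k/3. Machine vertices: (188.459,78.313) → (133.355,78.538) → (54.598,90.900) → (28.454,111.607). Open path.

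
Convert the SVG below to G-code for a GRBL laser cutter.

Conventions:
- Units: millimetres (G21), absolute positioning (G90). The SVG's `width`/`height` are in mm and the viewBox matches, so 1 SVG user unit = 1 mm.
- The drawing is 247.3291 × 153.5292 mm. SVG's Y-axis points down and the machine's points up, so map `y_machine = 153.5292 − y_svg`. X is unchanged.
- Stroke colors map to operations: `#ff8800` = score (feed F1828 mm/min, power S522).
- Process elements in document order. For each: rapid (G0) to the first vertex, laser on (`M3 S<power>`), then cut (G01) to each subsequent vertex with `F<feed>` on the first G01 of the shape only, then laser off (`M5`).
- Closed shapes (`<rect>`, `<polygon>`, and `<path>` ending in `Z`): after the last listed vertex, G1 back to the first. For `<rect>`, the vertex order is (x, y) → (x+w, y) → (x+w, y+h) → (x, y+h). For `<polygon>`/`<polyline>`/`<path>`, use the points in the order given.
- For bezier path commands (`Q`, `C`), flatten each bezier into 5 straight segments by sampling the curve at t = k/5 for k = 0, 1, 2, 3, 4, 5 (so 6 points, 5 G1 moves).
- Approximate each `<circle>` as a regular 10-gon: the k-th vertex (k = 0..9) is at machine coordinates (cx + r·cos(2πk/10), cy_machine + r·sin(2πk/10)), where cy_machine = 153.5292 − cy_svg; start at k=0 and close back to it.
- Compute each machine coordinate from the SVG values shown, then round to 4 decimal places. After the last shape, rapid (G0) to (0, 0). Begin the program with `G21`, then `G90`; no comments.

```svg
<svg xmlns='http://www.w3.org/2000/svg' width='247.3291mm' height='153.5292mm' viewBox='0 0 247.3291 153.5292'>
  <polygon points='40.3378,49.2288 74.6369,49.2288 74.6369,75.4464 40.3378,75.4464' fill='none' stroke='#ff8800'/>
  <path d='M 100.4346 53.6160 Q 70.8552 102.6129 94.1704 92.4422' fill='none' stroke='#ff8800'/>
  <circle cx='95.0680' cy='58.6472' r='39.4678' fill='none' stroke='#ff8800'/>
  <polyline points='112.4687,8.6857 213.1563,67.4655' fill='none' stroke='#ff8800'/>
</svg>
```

G21
G90
G0 X40.3378 Y104.3004
M3 S522
G01 X74.6369 Y104.3004 F1828
G01 X74.6369 Y78.0828
G01 X40.3378 Y78.0828
G01 X40.3378 Y104.3004
M5
G0 X100.4346 Y99.9132
M3 S522
G01 X90.7186 Y82.6811 F1828
G01 X85.2342 Y70.1825
G01 X83.9814 Y62.4173
G01 X86.9601 Y59.3854
G01 X94.1704 Y61.0870
M5
G0 X134.5358 Y94.8820
M3 S522
G01 X126.9981 Y118.0806 F1828
G01 X107.2642 Y132.4181
G01 X82.8718 Y132.4181
G01 X63.1379 Y118.0806
G01 X55.6002 Y94.8820
G01 X63.1379 Y71.6834
G01 X82.8718 Y57.3459
G01 X107.2642 Y57.3459
G01 X126.9981 Y71.6834
G01 X134.5358 Y94.8820
M5
G0 X112.4687 Y144.8435
M3 S522
G01 X213.1563 Y86.0637 F1828
M5
G0 X0.0000 Y0.0000

viewBox `0 0 247.3291 153.5292` with mm width/height → 1 unit = 1 mm. Flip: y_m = 153.5292 − y_svg.

**Shape 1** — `<polygon>` rectangle, stroke `#ff8800` → score (S522, F1828). Machine vertices: (40.3378,104.3004) → (74.6369,104.3004) → (74.6369,78.0828) → (40.3378,78.0828) → (40.3378,104.3004). Closed: final G1 returns to the first vertex.

**Shape 2** — `<path>` quadratic bezier, stroke `#ff8800` → score (S522, F1828). Control points (SVG): P0=(100.4346,53.6160), P1=(70.8552,102.6129), P2=(94.1704,92.4422); sampled at t=k/5. Machine vertices: (100.4346,99.9132) → (90.7186,82.6811) → (85.2342,70.1825) → (83.9814,62.4173) → (86.9601,59.3854) → (94.1704,61.0870). Open path.

**Shape 3** — `<circle>` circle, stroke `#ff8800` → score (S522, F1828). Machine vertices: (134.5358,94.8820) → (126.9981,118.0806) → (107.2642,132.4181) → (82.8718,132.4181) → (63.1379,118.0806) → (55.6002,94.8820) → (63.1379,71.6834) → (82.8718,57.3459) → (107.2642,57.3459) → (126.9981,71.6834) → (134.5358,94.8820). Closed: final G1 returns to the first vertex.

**Shape 4** — `<polyline>` line segment, stroke `#ff8800` → score (S522, F1828). Machine vertices: (112.4687,144.8435) → (213.1563,86.0637). Open path.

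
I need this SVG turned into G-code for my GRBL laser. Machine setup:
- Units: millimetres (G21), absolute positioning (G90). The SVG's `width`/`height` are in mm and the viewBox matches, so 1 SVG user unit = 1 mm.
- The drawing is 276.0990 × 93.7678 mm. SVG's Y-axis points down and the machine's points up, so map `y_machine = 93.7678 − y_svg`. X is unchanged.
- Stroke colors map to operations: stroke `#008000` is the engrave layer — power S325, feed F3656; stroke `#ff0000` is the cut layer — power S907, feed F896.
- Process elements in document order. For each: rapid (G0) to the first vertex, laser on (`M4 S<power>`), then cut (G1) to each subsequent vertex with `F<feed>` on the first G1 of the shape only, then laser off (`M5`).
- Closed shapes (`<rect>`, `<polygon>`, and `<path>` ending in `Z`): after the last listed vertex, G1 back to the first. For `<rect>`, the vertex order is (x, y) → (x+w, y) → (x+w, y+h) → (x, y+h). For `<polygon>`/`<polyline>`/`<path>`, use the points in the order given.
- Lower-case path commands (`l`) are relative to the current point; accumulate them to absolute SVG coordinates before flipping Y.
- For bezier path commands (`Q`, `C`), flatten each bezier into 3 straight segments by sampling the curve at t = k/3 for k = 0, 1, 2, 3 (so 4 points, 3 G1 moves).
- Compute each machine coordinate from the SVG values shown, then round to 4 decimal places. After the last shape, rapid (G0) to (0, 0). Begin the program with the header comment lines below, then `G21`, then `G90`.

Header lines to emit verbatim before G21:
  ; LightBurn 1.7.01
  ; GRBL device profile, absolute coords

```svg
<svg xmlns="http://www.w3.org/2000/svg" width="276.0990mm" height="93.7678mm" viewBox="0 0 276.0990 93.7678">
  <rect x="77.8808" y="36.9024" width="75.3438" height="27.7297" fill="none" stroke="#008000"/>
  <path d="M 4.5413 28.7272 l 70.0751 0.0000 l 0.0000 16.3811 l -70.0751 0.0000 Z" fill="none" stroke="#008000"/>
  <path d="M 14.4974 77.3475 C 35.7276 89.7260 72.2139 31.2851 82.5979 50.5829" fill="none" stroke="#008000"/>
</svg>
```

Since the viewBox matches the mm dimensions, user units are millimetres directly. The only transform is the Y-flip y_m = 93.7678 − y_svg.

Shape 1 is a rectangle drawn with `<rect>`. Its stroke #008000 means engrave at S325, F3656. After flipping Y the toolpath is (77.8808,56.8654) → (153.2246,56.8654) → (153.2246,29.1357) → (77.8808,29.1357) → (77.8808,56.8654), returning to the start.

Shape 2 is a rectangle drawn with `<path>`. Its stroke #008000 means engrave at S325, F3656. After flipping Y the toolpath is (4.5413,65.0406) → (74.6164,65.0406) → (74.6164,48.6595) → (4.5413,48.6595) → (4.5413,65.0406), returning to the start.

Shape 3 is a cubic bezier drawn with `<path>`. Its stroke #008000 means engrave at S325, F3656. After flipping Y the toolpath is (14.4974,16.4203) → (39.2812,22.1461) → (65.0449,42.0720) → (82.5979,43.1849).

; LightBurn 1.7.01
; GRBL device profile, absolute coords
G21
G90
G0 X77.8808 Y56.8654
M4 S325
G1 X153.2246 Y56.8654 F3656
G1 X153.2246 Y29.1357
G1 X77.8808 Y29.1357
G1 X77.8808 Y56.8654
M5
G0 X4.5413 Y65.0406
M4 S325
G1 X74.6164 Y65.0406 F3656
G1 X74.6164 Y48.6595
G1 X4.5413 Y48.6595
G1 X4.5413 Y65.0406
M5
G0 X14.4974 Y16.4203
M4 S325
G1 X39.2812 Y22.1461 F3656
G1 X65.0449 Y42.0720
G1 X82.5979 Y43.1849
M5
G0 X0.0000 Y0.0000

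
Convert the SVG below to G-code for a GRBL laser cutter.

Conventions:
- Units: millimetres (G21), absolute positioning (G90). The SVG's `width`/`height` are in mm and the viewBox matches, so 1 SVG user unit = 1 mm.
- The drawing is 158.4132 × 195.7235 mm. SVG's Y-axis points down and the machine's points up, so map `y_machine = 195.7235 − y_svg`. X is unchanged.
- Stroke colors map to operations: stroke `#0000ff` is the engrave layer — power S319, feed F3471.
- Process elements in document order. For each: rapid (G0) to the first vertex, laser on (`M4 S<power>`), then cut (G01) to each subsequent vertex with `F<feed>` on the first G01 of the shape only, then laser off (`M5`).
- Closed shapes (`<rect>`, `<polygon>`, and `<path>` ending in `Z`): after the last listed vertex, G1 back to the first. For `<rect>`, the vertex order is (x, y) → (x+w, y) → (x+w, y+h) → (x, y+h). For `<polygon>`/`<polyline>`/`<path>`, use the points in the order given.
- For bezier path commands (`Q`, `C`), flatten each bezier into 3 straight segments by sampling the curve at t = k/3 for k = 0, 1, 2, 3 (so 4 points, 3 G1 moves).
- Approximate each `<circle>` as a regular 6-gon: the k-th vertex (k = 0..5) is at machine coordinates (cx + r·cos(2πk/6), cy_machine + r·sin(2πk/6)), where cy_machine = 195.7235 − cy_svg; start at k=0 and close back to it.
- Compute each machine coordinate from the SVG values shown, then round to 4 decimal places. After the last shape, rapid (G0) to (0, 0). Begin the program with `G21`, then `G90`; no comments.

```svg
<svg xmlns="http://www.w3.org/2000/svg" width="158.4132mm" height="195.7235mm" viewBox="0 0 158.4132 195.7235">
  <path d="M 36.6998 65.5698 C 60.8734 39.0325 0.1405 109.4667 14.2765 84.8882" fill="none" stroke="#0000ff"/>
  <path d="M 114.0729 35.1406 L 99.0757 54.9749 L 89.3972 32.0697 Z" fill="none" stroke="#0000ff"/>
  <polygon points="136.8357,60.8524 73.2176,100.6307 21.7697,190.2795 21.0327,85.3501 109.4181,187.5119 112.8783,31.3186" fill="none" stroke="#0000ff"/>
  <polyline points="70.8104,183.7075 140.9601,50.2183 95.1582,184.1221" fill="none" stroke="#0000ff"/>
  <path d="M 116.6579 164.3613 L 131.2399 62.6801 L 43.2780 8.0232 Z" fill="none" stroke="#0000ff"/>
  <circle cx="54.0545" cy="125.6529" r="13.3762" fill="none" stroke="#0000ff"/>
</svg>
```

1 u = 1 mm; y_m = 195.7235 − y.

[1] `<path>` cubic bezier, #0000ff→engrave S319 F3471: (36.6998,130.1537) → (38.4888,131.4777) → (19.1792,110.8172) → (14.2765,110.8353)

[2] `<path>` regular polygon, #0000ff→engrave S319 F3471: (114.0729,160.5829) → (99.0757,140.7486) → (89.3972,163.6538) → (114.0729,160.5829) (closed)

[3] `<polygon>` closed polygon, #0000ff→engrave S319 F3471: (136.8357,134.8711) → (73.2176,95.0928) → (21.7697,5.4440) → (21.0327,110.3734) → (109.4181,8.2116) → (112.8783,164.4049) → (136.8357,134.8711) (closed)

[4] `<polyline>` open polyline, #0000ff→engrave S319 F3471: (70.8104,12.0160) → (140.9601,145.5052) → (95.1582,11.6014)

[5] `<path>` closed polygon, #0000ff→engrave S319 F3471: (116.6579,31.3622) → (131.2399,133.0434) → (43.2780,187.7003) → (116.6579,31.3622) (closed)

[6] `<circle>` circle, #0000ff→engrave S319 F3471: (67.4307,70.0706) → (60.7426,81.6547) → (47.3664,81.6547) → (40.6783,70.0706) → (47.3664,58.4865) → (60.7426,58.4865) → (67.4307,70.0706) (closed)

G21
G90
G0 X36.6998 Y130.1537
M4 S319
G01 X38.4888 Y131.4777 F3471
G01 X19.1792 Y110.8172
G01 X14.2765 Y110.8353
M5
G0 X114.0729 Y160.5829
M4 S319
G01 X99.0757 Y140.7486 F3471
G01 X89.3972 Y163.6538
G01 X114.0729 Y160.5829
M5
G0 X136.8357 Y134.8711
M4 S319
G01 X73.2176 Y95.0928 F3471
G01 X21.7697 Y5.4440
G01 X21.0327 Y110.3734
G01 X109.4181 Y8.2116
G01 X112.8783 Y164.4049
G01 X136.8357 Y134.8711
M5
G0 X70.8104 Y12.0160
M4 S319
G01 X140.9601 Y145.5052 F3471
G01 X95.1582 Y11.6014
M5
G0 X116.6579 Y31.3622
M4 S319
G01 X131.2399 Y133.0434 F3471
G01 X43.2780 Y187.7003
G01 X116.6579 Y31.3622
M5
G0 X67.4307 Y70.0706
M4 S319
G01 X60.7426 Y81.6547 F3471
G01 X47.3664 Y81.6547
G01 X40.6783 Y70.0706
G01 X47.3664 Y58.4865
G01 X60.7426 Y58.4865
G01 X67.4307 Y70.0706
M5
G0 X0.0000 Y0.0000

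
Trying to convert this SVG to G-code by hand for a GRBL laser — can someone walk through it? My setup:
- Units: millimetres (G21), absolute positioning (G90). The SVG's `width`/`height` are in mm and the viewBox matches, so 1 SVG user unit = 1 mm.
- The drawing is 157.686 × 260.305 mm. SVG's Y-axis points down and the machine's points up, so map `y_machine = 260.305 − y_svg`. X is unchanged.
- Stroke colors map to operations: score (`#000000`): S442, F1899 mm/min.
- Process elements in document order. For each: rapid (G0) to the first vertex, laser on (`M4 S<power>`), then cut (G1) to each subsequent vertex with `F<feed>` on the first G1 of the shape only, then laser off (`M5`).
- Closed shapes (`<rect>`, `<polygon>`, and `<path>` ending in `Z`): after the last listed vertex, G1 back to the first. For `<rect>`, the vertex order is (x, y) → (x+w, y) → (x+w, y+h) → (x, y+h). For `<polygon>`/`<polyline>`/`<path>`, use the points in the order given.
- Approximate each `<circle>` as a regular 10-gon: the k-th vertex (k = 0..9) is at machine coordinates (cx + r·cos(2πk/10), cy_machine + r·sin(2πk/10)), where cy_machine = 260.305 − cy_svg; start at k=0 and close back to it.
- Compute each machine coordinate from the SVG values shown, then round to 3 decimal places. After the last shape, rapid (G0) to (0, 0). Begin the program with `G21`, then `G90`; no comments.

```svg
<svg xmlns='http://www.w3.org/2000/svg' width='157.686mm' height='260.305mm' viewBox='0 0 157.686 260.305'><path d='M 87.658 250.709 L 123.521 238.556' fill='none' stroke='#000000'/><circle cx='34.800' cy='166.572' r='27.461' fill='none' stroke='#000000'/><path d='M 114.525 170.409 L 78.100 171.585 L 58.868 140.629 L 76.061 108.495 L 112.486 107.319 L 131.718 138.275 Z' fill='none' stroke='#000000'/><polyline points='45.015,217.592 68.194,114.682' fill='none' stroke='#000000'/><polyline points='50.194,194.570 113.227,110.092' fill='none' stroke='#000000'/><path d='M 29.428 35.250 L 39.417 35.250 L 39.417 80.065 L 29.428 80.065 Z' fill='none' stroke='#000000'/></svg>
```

Since the viewBox matches the mm dimensions, user units are millimetres directly. The only transform is the Y-flip y_m = 260.305 − y_svg.

Shape 1 is a line segment drawn with `<path>`. Its stroke #000000 means score at S442, F1899. After flipping Y the toolpath is (87.658,9.596) → (123.521,21.749).

Shape 2 is a circle drawn with `<circle>`. Its stroke #000000 means score at S442, F1899. After flipping Y the toolpath is (62.261,93.733) → (57.016,109.874) → (43.286,119.850) → (26.314,119.850) → (12.584,109.874) → (7.339,93.733) → (12.584,77.592) → (26.314,67.616) → (43.286,67.616) → (57.016,77.592) → (62.261,93.733), returning to the start.

Shape 3 is a regular polygon drawn with `<path>`. Its stroke #000000 means score at S442, F1899. After flipping Y the toolpath is (114.525,89.896) → (78.100,88.720) → (58.868,119.676) → (76.061,151.810) → (112.486,152.986) → (131.718,122.030) → (114.525,89.896), returning to the start.

Shape 4 is a line segment drawn with `<polyline>`. Its stroke #000000 means score at S442, F1899. After flipping Y the toolpath is (45.015,42.713) → (68.194,145.623).

Shape 5 is a line segment drawn with `<polyline>`. Its stroke #000000 means score at S442, F1899. After flipping Y the toolpath is (50.194,65.735) → (113.227,150.213).

Shape 6 is a rectangle drawn with `<path>`. Its stroke #000000 means score at S442, F1899. After flipping Y the toolpath is (29.428,225.055) → (39.417,225.055) → (39.417,180.240) → (29.428,180.240) → (29.428,225.055), returning to the start.

G21
G90
G0 X87.658 Y9.596
M4 S442
G1 X123.521 Y21.749 F1899
M5
G0 X62.261 Y93.733
M4 S442
G1 X57.016 Y109.874 F1899
G1 X43.286 Y119.850
G1 X26.314 Y119.850
G1 X12.584 Y109.874
G1 X7.339 Y93.733
G1 X12.584 Y77.592
G1 X26.314 Y67.616
G1 X43.286 Y67.616
G1 X57.016 Y77.592
G1 X62.261 Y93.733
M5
G0 X114.525 Y89.896
M4 S442
G1 X78.100 Y88.720 F1899
G1 X58.868 Y119.676
G1 X76.061 Y151.810
G1 X112.486 Y152.986
G1 X131.718 Y122.030
G1 X114.525 Y89.896
M5
G0 X45.015 Y42.713
M4 S442
G1 X68.194 Y145.623 F1899
M5
G0 X50.194 Y65.735
M4 S442
G1 X113.227 Y150.213 F1899
M5
G0 X29.428 Y225.055
M4 S442
G1 X39.417 Y225.055 F1899
G1 X39.417 Y180.240
G1 X29.428 Y180.240
G1 X29.428 Y225.055
M5
G0 X0.000 Y0.000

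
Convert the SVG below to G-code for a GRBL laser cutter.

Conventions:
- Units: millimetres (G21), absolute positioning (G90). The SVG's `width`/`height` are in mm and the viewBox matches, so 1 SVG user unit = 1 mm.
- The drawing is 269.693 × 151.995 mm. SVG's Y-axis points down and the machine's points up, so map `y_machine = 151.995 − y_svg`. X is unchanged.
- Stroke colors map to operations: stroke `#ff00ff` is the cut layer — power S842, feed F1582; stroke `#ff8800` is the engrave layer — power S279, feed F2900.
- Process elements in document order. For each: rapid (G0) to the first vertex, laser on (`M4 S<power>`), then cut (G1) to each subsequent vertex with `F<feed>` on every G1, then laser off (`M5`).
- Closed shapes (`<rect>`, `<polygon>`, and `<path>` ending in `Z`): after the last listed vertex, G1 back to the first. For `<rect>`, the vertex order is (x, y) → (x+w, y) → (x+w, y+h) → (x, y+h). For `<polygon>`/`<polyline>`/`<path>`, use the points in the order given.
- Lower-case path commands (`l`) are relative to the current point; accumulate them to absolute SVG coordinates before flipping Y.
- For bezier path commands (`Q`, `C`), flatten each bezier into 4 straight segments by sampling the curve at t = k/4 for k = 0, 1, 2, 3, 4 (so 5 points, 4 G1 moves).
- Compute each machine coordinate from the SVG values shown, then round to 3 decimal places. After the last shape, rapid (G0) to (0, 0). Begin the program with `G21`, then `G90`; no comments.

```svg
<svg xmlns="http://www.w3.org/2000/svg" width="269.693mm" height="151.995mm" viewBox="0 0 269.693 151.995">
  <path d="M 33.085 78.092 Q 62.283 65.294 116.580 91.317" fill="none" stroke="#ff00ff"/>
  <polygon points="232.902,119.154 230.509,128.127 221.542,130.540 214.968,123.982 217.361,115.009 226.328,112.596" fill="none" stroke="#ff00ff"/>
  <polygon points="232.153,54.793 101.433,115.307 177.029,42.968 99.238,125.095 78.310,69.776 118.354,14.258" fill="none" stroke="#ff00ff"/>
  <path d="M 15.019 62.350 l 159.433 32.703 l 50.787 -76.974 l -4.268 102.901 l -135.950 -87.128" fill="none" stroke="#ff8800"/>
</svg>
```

G21
G90
G0 X33.085 Y73.903
M4 S842
G1 X49.253 Y77.876 F1582
G1 X68.558 Y76.996 F1582
G1 X91.000 Y71.263 F1582
G1 X116.580 Y60.678 F1582
M5
G0 X232.902 Y32.841
M4 S842
G1 X230.509 Y23.868 F1582
G1 X221.542 Y21.455 F1582
G1 X214.968 Y28.013 F1582
G1 X217.361 Y36.986 F1582
G1 X226.328 Y39.399 F1582
G1 X232.902 Y32.841 F1582
M5
G0 X232.153 Y97.202
M4 S842
G1 X101.433 Y36.688 F1582
G1 X177.029 Y109.027 F1582
G1 X99.238 Y26.900 F1582
G1 X78.310 Y82.219 F1582
G1 X118.354 Y137.737 F1582
G1 X232.153 Y97.202 F1582
M5
G0 X15.019 Y89.645
M4 S279
G1 X174.452 Y56.942 F2900
G1 X225.239 Y133.916 F2900
G1 X220.971 Y31.015 F2900
G1 X85.021 Y118.143 F2900
M5
G0 X0.000 Y0.000

Since the viewBox matches the mm dimensions, user units are millimetres directly. The only transform is the Y-flip y_m = 151.995 − y_svg.

Shape 1 is a quadratic bezier drawn with `<path>`. Its stroke #ff00ff means cut at S842, F1582. After flipping Y the toolpath is (33.085,73.903) → (49.253,77.876) → (68.558,76.996) → (91.000,71.263) → (116.580,60.678).

Shape 2 is a regular polygon drawn with `<polygon>`. Its stroke #ff00ff means cut at S842, F1582. After flipping Y the toolpath is (232.902,32.841) → (230.509,23.868) → (221.542,21.455) → (214.968,28.013) → (217.361,36.986) → (226.328,39.399) → (232.902,32.841), returning to the start.

Shape 3 is a closed polygon drawn with `<polygon>`. Its stroke #ff00ff means cut at S842, F1582. After flipping Y the toolpath is (232.153,97.202) → (101.433,36.688) → (177.029,109.027) → (99.238,26.900) → (78.310,82.219) → (118.354,137.737) → (232.153,97.202), returning to the start.

Shape 4 is a open polyline drawn with `<path>`. Its stroke #ff8800 means engrave at S279, F2900. After flipping Y the toolpath is (15.019,89.645) → (174.452,56.942) → (225.239,133.916) → (220.971,31.015) → (85.021,118.143).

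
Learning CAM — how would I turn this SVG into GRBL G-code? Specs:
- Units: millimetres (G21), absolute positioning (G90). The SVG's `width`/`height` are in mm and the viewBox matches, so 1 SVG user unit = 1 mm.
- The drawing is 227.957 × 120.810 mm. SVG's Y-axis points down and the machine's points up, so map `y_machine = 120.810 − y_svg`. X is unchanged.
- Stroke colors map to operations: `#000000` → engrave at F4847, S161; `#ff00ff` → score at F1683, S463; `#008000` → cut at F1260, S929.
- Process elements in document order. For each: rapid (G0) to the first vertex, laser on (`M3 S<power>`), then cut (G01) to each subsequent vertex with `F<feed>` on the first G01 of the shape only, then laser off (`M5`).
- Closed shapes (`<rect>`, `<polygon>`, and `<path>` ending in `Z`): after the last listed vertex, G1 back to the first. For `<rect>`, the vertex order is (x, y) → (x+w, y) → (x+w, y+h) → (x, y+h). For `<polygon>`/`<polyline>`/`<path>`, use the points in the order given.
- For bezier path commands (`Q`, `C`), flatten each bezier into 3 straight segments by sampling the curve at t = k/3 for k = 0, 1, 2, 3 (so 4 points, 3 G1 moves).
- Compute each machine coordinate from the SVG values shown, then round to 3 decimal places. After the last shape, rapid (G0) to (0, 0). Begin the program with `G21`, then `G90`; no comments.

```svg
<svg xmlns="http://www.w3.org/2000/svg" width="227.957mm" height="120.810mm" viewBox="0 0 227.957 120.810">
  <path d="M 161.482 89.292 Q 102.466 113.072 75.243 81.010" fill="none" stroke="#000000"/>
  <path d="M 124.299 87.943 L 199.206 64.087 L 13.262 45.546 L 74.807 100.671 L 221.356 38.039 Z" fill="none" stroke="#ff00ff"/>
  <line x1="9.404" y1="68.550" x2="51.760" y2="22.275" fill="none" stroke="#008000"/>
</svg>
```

G21
G90
G0 X161.482 Y31.518
M3 S161
G01 X125.671 Y21.869 F4847
G01 X96.924 Y24.630
G01 X75.243 Y39.800
M5
G0 X124.299 Y32.867
M3 S463
G01 X199.206 Y56.723 F1683
G01 X13.262 Y75.264
G01 X74.807 Y20.139
G01 X221.356 Y82.771
G01 X124.299 Y32.867
M5
G0 X9.404 Y52.260
M3 S929
G01 X51.760 Y98.535 F1260
M5
G0 X0.000 Y0.000

1 u = 1 mm; y_m = 120.810 − y.

[1] `<path>` quadratic bezier, #000000→engrave S161 F4847: (161.482,31.518) → (125.671,21.869) → (96.924,24.630) → (75.243,39.800)

[2] `<path>` closed polygon, #ff00ff→score S463 F1683: (124.299,32.867) → (199.206,56.723) → (13.262,75.264) → (74.807,20.139) → (221.356,82.771) → (124.299,32.867) (closed)

[3] `<line>` line segment, #008000→cut S929 F1260: (9.404,52.260) → (51.760,98.535)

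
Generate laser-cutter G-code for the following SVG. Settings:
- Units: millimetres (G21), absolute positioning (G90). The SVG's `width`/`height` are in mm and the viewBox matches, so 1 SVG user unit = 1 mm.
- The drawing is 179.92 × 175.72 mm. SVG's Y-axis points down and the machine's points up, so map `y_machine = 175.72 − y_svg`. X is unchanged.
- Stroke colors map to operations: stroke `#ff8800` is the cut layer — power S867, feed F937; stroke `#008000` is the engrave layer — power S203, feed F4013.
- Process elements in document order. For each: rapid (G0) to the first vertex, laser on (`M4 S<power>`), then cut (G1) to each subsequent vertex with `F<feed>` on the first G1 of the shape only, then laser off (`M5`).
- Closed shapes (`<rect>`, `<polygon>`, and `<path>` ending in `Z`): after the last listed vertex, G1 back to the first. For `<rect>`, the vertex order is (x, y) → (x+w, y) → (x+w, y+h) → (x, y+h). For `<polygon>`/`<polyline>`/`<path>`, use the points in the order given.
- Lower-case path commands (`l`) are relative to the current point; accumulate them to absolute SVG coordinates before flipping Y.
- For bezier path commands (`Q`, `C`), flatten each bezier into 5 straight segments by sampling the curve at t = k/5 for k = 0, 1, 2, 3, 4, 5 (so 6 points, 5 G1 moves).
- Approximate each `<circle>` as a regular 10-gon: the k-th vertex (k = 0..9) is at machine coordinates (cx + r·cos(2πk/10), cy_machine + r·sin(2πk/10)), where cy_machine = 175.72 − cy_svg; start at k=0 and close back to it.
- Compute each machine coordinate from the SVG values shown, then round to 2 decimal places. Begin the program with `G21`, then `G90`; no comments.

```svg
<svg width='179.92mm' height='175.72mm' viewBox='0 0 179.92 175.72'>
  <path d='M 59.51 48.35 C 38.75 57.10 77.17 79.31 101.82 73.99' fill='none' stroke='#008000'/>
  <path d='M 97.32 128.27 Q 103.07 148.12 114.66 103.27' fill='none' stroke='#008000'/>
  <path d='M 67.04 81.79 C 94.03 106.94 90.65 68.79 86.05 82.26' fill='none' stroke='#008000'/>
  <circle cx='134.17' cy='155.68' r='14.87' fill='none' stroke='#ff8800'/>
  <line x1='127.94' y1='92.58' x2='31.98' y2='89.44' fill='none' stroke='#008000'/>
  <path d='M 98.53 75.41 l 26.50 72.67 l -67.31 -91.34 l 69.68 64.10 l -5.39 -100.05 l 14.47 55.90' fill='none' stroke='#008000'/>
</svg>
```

G21
G90
G0 X59.51 Y127.37
M4 S203
G1 X53.57 Y120.83 F4013
G1 X58.34 Y113.03
G1 X70.30 Y105.94
G1 X85.96 Y101.51
G1 X101.82 Y101.73
M5
G0 X97.32 Y47.45
M4 S203
G1 X99.85 Y42.10 F4013
G1 X102.85 Y41.92
G1 X106.32 Y46.92
G1 X110.26 Y57.10
G1 X114.66 Y72.45
M5
G0 X67.04 Y93.93
M4 S203
G1 X79.82 Y85.52 F4013
G1 X86.72 Y86.78
G1 X89.12 Y92.20
G1 X88.43 Y96.27
G1 X86.05 Y93.46
M5
G0 X149.04 Y20.04
M4 S867
G1 X146.20 Y28.78 F937
G1 X138.77 Y34.18
G1 X129.57 Y34.18
G1 X122.14 Y28.78
G1 X119.30 Y20.04
G1 X122.14 Y11.30
G1 X129.57 Y5.90
G1 X138.77 Y5.90
G1 X146.20 Y11.30
G1 X149.04 Y20.04
M5
G0 X127.94 Y83.14
M4 S203
G1 X31.98 Y86.28 F4013
M5
G0 X98.53 Y100.31
M4 S203
G1 X125.03 Y27.64 F4013
G1 X57.72 Y118.98
G1 X127.40 Y54.88
G1 X122.01 Y154.93
G1 X136.48 Y99.03
M5

Since the viewBox matches the mm dimensions, user units are millimetres directly. The only transform is the Y-flip y_m = 175.72 − y_svg.

Shape 1 is a cubic bezier drawn with `<path>`. Its stroke #008000 means engrave at S203, F4013. After flipping Y the toolpath is (59.51,127.37) → (53.57,120.83) → (58.34,113.03) → (70.30,105.94) → (85.96,101.51) → (101.82,101.73).

Shape 2 is a quadratic bezier drawn with `<path>`. Its stroke #008000 means engrave at S203, F4013. After flipping Y the toolpath is (97.32,47.45) → (99.85,42.10) → (102.85,41.92) → (106.32,46.92) → (110.26,57.10) → (114.66,72.45).

Shape 3 is a cubic bezier drawn with `<path>`. Its stroke #008000 means engrave at S203, F4013. After flipping Y the toolpath is (67.04,93.93) → (79.82,85.52) → (86.72,86.78) → (89.12,92.20) → (88.43,96.27) → (86.05,93.46).

Shape 4 is a circle drawn with `<circle>`. Its stroke #ff8800 means cut at S867, F937. After flipping Y the toolpath is (149.04,20.04) → (146.20,28.78) → (138.77,34.18) → (129.57,34.18) → (122.14,28.78) → (119.30,20.04) → (122.14,11.30) → (129.57,5.90) → (138.77,5.90) → (146.20,11.30) → (149.04,20.04), returning to the start.

Shape 5 is a line segment drawn with `<line>`. Its stroke #008000 means engrave at S203, F4013. After flipping Y the toolpath is (127.94,83.14) → (31.98,86.28).

Shape 6 is a open polyline drawn with `<path>`. Its stroke #008000 means engrave at S203, F4013. After flipping Y the toolpath is (98.53,100.31) → (125.03,27.64) → (57.72,118.98) → (127.40,54.88) → (122.01,154.93) → (136.48,99.03).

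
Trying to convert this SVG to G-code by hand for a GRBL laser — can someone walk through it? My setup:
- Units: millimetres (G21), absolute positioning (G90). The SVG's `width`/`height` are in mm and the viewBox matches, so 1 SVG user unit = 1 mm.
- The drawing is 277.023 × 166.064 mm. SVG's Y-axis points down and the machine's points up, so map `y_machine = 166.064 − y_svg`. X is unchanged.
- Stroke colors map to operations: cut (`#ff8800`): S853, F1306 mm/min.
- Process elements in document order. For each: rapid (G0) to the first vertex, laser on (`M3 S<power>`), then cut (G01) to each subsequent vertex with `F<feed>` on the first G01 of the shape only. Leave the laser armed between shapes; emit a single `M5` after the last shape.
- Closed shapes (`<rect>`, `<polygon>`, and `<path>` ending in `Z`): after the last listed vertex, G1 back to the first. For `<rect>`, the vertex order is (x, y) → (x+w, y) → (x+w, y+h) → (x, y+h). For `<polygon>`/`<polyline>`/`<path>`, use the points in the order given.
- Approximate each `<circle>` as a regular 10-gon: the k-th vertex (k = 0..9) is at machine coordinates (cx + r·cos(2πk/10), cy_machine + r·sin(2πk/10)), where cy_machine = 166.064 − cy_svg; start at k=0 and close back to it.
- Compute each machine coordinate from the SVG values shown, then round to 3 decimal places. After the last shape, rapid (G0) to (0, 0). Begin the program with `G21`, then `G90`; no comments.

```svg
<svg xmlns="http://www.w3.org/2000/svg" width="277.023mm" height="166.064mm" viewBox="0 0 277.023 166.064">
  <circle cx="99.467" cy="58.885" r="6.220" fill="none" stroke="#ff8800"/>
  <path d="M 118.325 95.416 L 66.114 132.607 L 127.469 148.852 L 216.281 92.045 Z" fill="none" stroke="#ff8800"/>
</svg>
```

G21
G90
G0 X105.687 Y107.179
M3 S853
G01 X104.499 Y110.835 F1306
G01 X101.389 Y113.095
G01 X97.545 Y113.095
G01 X94.435 Y110.835
G01 X93.247 Y107.179
G01 X94.435 Y103.523
G01 X97.545 Y101.263
G01 X101.389 Y101.263
G01 X104.499 Y103.523
G01 X105.687 Y107.179
G0 X118.325 Y70.648
M3 S853
G01 X66.114 Y33.457 F1306
G01 X127.469 Y17.212
G01 X216.281 Y74.019
G01 X118.325 Y70.648
M5
G0 X0.000 Y0.000

viewBox `0 0 277.023 166.064` with mm width/height → 1 unit = 1 mm. Flip: y_m = 166.064 − y_svg.

**Shape 1** — `<circle>` circle, stroke `#ff8800` → cut (S853, F1306). Machine vertices: (105.687,107.179) → (104.499,110.835) → (101.389,113.095) → (97.545,113.095) → (94.435,110.835) → (93.247,107.179) → (94.435,103.523) → (97.545,101.263) → (101.389,101.263) → (104.499,103.523) → (105.687,107.179). Closed: final G1 returns to the first vertex.

**Shape 2** — `<path>` closed polygon, stroke `#ff8800` → cut (S853, F1306). Machine vertices: (118.325,70.648) → (66.114,33.457) → (127.469,17.212) → (216.281,74.019) → (118.325,70.648). Closed: final G1 returns to the first vertex.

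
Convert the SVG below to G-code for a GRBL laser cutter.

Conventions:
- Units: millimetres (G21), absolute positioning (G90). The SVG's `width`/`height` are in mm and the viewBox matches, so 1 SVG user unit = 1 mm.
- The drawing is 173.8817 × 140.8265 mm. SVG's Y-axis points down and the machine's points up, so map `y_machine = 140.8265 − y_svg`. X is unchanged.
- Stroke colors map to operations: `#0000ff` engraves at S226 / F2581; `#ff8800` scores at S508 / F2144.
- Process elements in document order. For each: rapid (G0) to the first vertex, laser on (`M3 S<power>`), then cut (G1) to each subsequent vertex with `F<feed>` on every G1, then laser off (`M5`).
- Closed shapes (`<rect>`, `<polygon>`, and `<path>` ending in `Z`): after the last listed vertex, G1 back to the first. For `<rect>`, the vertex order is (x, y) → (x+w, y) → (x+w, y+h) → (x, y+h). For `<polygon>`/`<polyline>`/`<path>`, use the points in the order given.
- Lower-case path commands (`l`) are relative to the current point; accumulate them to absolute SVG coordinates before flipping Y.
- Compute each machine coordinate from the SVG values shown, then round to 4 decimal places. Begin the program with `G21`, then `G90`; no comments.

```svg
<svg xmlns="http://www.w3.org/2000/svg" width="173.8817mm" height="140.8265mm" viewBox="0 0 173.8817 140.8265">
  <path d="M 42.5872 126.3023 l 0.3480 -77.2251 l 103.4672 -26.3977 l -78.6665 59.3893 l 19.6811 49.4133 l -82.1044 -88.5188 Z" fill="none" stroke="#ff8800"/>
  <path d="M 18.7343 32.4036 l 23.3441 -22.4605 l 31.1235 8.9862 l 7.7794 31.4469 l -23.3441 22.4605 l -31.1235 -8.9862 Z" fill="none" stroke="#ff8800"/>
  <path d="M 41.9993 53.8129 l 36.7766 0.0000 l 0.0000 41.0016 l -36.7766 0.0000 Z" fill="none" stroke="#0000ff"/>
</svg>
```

Since the viewBox matches the mm dimensions, user units are millimetres directly. The only transform is the Y-flip y_m = 140.8265 − y_svg.

Shape 1 is a closed polygon drawn with `<path>`. Its stroke #ff8800 means score at S508, F2144. After flipping Y the toolpath is (42.5872,14.5242) → (42.9352,91.7493) → (146.4024,118.1470) → (67.7359,58.7577) → (87.4170,9.3444) → (5.3126,97.8632) → (42.5872,14.5242), returning to the start.

Shape 2 is a regular polygon drawn with `<path>`. Its stroke #ff8800 means score at S508, F2144. After flipping Y the toolpath is (18.7343,108.4229) → (42.0784,130.8834) → (73.2019,121.8972) → (80.9813,90.4503) → (57.6372,67.9898) → (26.5137,76.9760) → (18.7343,108.4229), returning to the start.

Shape 3 is a rectangle drawn with `<path>`. Its stroke #0000ff means engrave at S226, F2581. After flipping Y the toolpath is (41.9993,87.0136) → (78.7759,87.0136) → (78.7759,46.0120) → (41.9993,46.0120) → (41.9993,87.0136), returning to the start.

G21
G90
G0 X42.5872 Y14.5242
M3 S508
G1 X42.9352 Y91.7493 F2144
G1 X146.4024 Y118.1470 F2144
G1 X67.7359 Y58.7577 F2144
G1 X87.4170 Y9.3444 F2144
G1 X5.3126 Y97.8632 F2144
G1 X42.5872 Y14.5242 F2144
M5
G0 X18.7343 Y108.4229
M3 S508
G1 X42.0784 Y130.8834 F2144
G1 X73.2019 Y121.8972 F2144
G1 X80.9813 Y90.4503 F2144
G1 X57.6372 Y67.9898 F2144
G1 X26.5137 Y76.9760 F2144
G1 X18.7343 Y108.4229 F2144
M5
G0 X41.9993 Y87.0136
M3 S226
G1 X78.7759 Y87.0136 F2581
G1 X78.7759 Y46.0120 F2581
G1 X41.9993 Y46.0120 F2581
G1 X41.9993 Y87.0136 F2581
M5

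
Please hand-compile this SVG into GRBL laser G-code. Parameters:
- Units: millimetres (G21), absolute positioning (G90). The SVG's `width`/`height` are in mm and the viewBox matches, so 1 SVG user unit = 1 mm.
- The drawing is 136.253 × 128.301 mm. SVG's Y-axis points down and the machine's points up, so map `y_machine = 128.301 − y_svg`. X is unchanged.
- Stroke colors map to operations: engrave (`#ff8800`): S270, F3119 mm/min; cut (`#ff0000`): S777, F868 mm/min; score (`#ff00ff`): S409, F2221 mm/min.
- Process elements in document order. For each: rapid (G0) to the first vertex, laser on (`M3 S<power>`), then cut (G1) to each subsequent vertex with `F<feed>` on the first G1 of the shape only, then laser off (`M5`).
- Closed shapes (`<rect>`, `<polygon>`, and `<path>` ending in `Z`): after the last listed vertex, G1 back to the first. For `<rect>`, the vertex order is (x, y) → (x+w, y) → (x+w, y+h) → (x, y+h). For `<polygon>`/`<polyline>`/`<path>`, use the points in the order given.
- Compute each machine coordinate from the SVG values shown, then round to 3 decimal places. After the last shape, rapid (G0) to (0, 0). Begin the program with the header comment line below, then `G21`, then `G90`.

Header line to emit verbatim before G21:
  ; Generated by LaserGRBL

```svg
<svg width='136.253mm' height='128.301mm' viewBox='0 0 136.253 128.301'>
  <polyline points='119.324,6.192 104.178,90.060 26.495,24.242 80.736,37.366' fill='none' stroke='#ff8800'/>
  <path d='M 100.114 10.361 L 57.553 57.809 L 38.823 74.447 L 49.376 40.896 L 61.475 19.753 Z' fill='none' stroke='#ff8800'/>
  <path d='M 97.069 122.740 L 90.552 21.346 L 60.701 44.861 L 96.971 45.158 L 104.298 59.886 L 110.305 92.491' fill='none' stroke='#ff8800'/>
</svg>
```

1 u = 1 mm; y_m = 128.301 − y.

[1] `<polyline>` open polyline, #ff8800→engrave S270 F3119: (119.324,122.109) → (104.178,38.241) → (26.495,104.059) → (80.736,90.935)

[2] `<path>` closed polygon, #ff8800→engrave S270 F3119: (100.114,117.940) → (57.553,70.492) → (38.823,53.854) → (49.376,87.405) → (61.475,108.548) → (100.114,117.940) (closed)

[3] `<path>` open polyline, #ff8800→engrave S270 F3119: (97.069,5.561) → (90.552,106.955) → (60.701,83.440) → (96.971,83.143) → (104.298,68.415) → (110.305,35.810)

; Generated by LaserGRBL
G21
G90
G0 X119.324 Y122.109
M3 S270
G1 X104.178 Y38.241 F3119
G1 X26.495 Y104.059
G1 X80.736 Y90.935
M5
G0 X100.114 Y117.940
M3 S270
G1 X57.553 Y70.492 F3119
G1 X38.823 Y53.854
G1 X49.376 Y87.405
G1 X61.475 Y108.548
G1 X100.114 Y117.940
M5
G0 X97.069 Y5.561
M3 S270
G1 X90.552 Y106.955 F3119
G1 X60.701 Y83.440
G1 X96.971 Y83.143
G1 X104.298 Y68.415
G1 X110.305 Y35.810
M5
G0 X0.000 Y0.000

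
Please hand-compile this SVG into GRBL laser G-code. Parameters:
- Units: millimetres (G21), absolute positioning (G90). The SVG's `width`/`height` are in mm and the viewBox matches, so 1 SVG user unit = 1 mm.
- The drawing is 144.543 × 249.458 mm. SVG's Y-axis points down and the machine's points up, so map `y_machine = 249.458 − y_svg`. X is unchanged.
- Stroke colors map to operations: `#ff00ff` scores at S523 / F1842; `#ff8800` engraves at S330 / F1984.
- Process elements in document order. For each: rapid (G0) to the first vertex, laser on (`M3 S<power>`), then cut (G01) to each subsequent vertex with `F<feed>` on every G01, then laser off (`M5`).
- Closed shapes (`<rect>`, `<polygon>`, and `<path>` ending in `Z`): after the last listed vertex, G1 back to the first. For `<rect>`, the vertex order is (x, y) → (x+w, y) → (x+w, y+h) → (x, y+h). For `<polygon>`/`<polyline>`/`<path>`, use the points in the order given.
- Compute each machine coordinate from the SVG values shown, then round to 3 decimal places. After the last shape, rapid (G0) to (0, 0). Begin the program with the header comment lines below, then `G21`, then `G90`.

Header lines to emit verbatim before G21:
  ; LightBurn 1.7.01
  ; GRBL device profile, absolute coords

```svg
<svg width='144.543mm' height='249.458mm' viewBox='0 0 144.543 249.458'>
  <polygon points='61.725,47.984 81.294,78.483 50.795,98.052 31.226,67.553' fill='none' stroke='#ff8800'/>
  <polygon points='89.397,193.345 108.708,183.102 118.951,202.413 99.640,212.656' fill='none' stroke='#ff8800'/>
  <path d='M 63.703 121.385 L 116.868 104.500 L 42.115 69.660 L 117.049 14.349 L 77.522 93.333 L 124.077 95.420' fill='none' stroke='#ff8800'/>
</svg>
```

; LightBurn 1.7.01
; GRBL device profile, absolute coords
G21
G90
G0 X61.725 Y201.474
M3 S330
G01 X81.294 Y170.975 F1984
G01 X50.795 Y151.406 F1984
G01 X31.226 Y181.905 F1984
G01 X61.725 Y201.474 F1984
M5
G0 X89.397 Y56.113
M3 S330
G01 X108.708 Y66.356 F1984
G01 X118.951 Y47.045 F1984
G01 X99.640 Y36.802 F1984
G01 X89.397 Y56.113 F1984
M5
G0 X63.703 Y128.073
M3 S330
G01 X116.868 Y144.958 F1984
G01 X42.115 Y179.798 F1984
G01 X117.049 Y235.109 F1984
G01 X77.522 Y156.125 F1984
G01 X124.077 Y154.038 F1984
M5
G0 X0.000 Y0.000

1 u = 1 mm; y_m = 249.458 − y.

[1] `<polygon>` regular polygon, #ff8800→engrave S330 F1984: (61.725,201.474) → (81.294,170.975) → (50.795,151.406) → (31.226,181.905) → (61.725,201.474) (closed)

[2] `<polygon>` regular polygon, #ff8800→engrave S330 F1984: (89.397,56.113) → (108.708,66.356) → (118.951,47.045) → (99.640,36.802) → (89.397,56.113) (closed)

[3] `<path>` open polyline, #ff8800→engrave S330 F1984: (63.703,128.073) → (116.868,144.958) → (42.115,179.798) → (117.049,235.109) → (77.522,156.125) → (124.077,154.038)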